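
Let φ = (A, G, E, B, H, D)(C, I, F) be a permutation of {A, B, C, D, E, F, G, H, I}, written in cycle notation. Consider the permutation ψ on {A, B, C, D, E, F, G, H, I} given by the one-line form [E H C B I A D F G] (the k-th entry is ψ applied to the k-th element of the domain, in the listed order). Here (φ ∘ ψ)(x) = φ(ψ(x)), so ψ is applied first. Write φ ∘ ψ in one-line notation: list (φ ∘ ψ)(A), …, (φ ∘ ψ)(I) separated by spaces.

B D I H F G A C E

(φ ∘ ψ)(x) = φ(ψ(x)). Computing each image: φ(ψ(A)) = φ(E) = B, φ(ψ(B)) = φ(H) = D, φ(ψ(C)) = φ(C) = I, φ(ψ(D)) = φ(B) = H, φ(ψ(E)) = φ(I) = F, φ(ψ(F)) = φ(A) = G, φ(ψ(G)) = φ(D) = A, φ(ψ(H)) = φ(F) = C, φ(ψ(I)) = φ(G) = E.
Hence φ ∘ ψ = [B D I H F G A C E].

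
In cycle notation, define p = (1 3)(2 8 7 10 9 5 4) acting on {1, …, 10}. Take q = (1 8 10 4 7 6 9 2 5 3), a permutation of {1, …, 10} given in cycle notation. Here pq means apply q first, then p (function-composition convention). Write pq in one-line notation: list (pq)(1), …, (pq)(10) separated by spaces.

7 4 3 10 1 5 6 9 8 2

(pq)(x) = p(q(x)). Computing each image: p(q(1)) = p(8) = 7, p(q(2)) = p(5) = 4, p(q(3)) = p(1) = 3, p(q(4)) = p(7) = 10, p(q(5)) = p(3) = 1, p(q(6)) = p(9) = 5, p(q(7)) = p(6) = 6, p(q(8)) = p(10) = 9, p(q(9)) = p(2) = 8, p(q(10)) = p(4) = 2.
Hence pq = [7 4 3 10 1 5 6 9 8 2].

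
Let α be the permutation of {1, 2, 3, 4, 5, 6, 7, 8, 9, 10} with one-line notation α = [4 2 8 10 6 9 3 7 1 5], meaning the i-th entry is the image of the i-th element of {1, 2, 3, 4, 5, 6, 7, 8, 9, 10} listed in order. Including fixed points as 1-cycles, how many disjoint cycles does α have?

3

The cycle decomposition is (1 4 10 5 6 9)(2)(3 8 7), which has 3 cycles (counting 1-cycles).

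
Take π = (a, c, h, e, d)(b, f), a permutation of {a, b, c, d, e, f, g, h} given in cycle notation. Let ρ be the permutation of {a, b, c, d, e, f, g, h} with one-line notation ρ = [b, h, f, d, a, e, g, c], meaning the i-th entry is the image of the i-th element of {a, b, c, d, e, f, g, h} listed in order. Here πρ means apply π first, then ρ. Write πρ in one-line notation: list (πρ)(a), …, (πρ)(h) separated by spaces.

(πρ)(x) = ρ(π(x)). Computing each image: ρ(π(a)) = ρ(c) = f, ρ(π(b)) = ρ(f) = e, ρ(π(c)) = ρ(h) = c, ρ(π(d)) = ρ(a) = b, ρ(π(e)) = ρ(d) = d, ρ(π(f)) = ρ(b) = h, ρ(π(g)) = ρ(g) = g, ρ(π(h)) = ρ(e) = a.
Hence πρ = [f e c b d h g a].

f e c b d h g a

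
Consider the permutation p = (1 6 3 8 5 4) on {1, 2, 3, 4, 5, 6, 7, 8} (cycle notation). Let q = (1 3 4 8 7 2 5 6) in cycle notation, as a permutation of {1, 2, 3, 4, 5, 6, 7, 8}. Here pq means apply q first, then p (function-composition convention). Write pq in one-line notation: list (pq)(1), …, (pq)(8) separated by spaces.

8 4 1 5 3 6 2 7

Chase each element through q then p: 1 → 3 → 8; 2 → 5 → 4; 3 → 4 → 1; 4 → 8 → 5; 5 → 6 → 3; 6 → 1 → 6; 7 → 2 → 2; 8 → 7 → 7.
Collecting the images, pq = [8 4 1 5 3 6 2 7].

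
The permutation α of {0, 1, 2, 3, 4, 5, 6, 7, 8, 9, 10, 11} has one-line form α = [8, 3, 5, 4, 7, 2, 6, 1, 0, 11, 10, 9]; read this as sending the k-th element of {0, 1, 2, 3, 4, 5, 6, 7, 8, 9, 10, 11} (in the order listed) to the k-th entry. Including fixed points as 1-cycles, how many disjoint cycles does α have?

The cycle decomposition is (0 8)(1 3 4 7)(2 5)(6)(9 11)(10), which has 6 cycles (counting 1-cycles).

6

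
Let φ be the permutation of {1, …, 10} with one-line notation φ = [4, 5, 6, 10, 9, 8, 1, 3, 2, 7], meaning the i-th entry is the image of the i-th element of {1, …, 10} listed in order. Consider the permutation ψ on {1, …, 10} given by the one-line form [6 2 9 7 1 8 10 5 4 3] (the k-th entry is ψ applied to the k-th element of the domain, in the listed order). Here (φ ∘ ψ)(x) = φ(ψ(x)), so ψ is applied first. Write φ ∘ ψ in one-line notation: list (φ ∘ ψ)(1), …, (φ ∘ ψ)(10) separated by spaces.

(φ ∘ ψ)(x) = φ(ψ(x)). Computing each image: φ(ψ(1)) = φ(6) = 8, φ(ψ(2)) = φ(2) = 5, φ(ψ(3)) = φ(9) = 2, φ(ψ(4)) = φ(7) = 1, φ(ψ(5)) = φ(1) = 4, φ(ψ(6)) = φ(8) = 3, φ(ψ(7)) = φ(10) = 7, φ(ψ(8)) = φ(5) = 9, φ(ψ(9)) = φ(4) = 10, φ(ψ(10)) = φ(3) = 6.
Hence φ ∘ ψ = [8 5 2 1 4 3 7 9 10 6].

8 5 2 1 4 3 7 9 10 6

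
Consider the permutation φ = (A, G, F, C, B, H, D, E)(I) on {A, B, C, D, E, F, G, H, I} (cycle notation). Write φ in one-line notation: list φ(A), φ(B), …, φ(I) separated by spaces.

Reading each image from the cycles: A↦G, B↦H, C↦B, D↦E, E↦A, F↦C, G↦F, H↦D, I↦I.
Listing these in domain order gives G H B E A C F D I.

G H B E A C F D I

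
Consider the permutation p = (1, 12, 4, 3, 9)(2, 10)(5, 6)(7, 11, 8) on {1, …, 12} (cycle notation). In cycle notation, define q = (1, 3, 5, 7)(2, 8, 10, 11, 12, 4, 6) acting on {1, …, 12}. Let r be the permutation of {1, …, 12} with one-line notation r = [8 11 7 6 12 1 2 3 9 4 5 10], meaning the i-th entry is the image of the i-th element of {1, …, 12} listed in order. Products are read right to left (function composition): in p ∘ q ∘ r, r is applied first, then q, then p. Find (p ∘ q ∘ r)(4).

Apply the permutations in order: r(4) = 6, then q(6) = 2, then p(2) = 10. So (p ∘ q ∘ r)(4) = 10.

10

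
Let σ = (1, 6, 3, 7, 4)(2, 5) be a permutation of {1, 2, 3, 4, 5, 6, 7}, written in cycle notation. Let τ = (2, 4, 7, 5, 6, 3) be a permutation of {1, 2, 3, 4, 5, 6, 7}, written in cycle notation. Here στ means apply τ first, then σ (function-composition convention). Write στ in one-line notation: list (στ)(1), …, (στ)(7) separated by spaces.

6 1 5 4 3 7 2

For each element, apply τ then σ: 1 → 1 → 6; 2 → 4 → 1; 3 → 2 → 5; 4 → 7 → 4; 5 → 6 → 3; 6 → 3 → 7; 7 → 5 → 2.
So στ in one-line form is 6 1 5 4 3 7 2.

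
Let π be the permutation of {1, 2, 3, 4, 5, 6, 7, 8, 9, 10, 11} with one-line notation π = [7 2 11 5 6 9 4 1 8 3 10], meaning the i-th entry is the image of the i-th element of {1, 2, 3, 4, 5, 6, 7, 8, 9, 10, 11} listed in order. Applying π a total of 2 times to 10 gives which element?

Tracing 10 → 3 → … returns to 10 after 3 steps, so 10 lies in a 3-cycle (3 11 10).
Advancing 2 steps from 10: 10 → 3 → 11.

11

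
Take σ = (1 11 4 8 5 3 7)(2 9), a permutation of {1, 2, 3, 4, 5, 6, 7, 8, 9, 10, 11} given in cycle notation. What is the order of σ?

The disjoint cycles have lengths 7, 2, 1, 1.
The order is lcm(7, 2) = 14.

14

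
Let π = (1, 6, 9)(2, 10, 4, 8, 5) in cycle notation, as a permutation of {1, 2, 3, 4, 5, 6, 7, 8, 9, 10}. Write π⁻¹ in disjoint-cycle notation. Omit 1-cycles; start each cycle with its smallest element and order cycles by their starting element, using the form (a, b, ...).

Inverting a permutation written in cycle notation just reverses the order within every cycle.
After reversing and putting each cycle's least element first, π⁻¹ = (1, 9, 6)(2, 5, 8, 4, 10).

(1, 9, 6)(2, 5, 8, 4, 10)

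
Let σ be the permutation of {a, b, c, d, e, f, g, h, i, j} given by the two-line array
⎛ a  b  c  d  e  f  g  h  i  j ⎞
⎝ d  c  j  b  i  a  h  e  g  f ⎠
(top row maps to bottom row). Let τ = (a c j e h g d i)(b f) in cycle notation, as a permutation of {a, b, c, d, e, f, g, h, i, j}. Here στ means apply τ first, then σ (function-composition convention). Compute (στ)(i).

First apply τ: τ(i) = a, then σ(a) = d. Thus (στ)(i) = d.

d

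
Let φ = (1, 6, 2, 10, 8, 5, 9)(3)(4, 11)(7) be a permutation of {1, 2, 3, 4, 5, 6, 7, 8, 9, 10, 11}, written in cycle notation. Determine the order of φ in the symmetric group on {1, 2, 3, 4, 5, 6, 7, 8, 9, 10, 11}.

The cycle type of φ is (7, 2, 1, 1).
Since disjoint cycles commute, ord(φ) = lcm(7, 2) = 14.

14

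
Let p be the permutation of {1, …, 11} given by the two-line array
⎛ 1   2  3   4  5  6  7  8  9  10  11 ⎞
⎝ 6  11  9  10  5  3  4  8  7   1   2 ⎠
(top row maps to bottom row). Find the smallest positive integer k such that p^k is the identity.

The disjoint-cycle form of p has cycle lengths 7, 2, 1, 1.
Since disjoint cycles commute, ord(p) = lcm(7, 2) = 14.

14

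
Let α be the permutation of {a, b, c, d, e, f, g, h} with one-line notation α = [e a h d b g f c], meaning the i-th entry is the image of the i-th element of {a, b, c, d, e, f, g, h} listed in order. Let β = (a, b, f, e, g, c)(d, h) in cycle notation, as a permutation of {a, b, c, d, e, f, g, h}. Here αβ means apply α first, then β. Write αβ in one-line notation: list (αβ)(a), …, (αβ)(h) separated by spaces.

(αβ)(x) = β(α(x)). Computing each image: β(α(a)) = β(e) = g, β(α(b)) = β(a) = b, β(α(c)) = β(h) = d, β(α(d)) = β(d) = h, β(α(e)) = β(b) = f, β(α(f)) = β(g) = c, β(α(g)) = β(f) = e, β(α(h)) = β(c) = a.
Hence αβ = [g b d h f c e a].

g b d h f c e a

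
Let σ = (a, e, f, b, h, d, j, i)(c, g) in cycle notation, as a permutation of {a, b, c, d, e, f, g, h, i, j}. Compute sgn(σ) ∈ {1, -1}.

1

The cycle lengths are 8, 2.
A cycle is odd iff its length is even; σ has 2 even-length cycles, so sgn(σ) = (−1)^2 and σ is even.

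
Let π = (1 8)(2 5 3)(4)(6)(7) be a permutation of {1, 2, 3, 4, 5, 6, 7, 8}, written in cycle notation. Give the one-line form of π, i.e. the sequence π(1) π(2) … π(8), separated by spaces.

8 5 2 4 3 6 7 1

Reading each image from the cycles: 1↦8, 2↦5, 3↦2, 4↦4, 5↦3, 6↦6, 7↦7, 8↦1.
So the one-line form is 8 5 2 4 3 6 7 1.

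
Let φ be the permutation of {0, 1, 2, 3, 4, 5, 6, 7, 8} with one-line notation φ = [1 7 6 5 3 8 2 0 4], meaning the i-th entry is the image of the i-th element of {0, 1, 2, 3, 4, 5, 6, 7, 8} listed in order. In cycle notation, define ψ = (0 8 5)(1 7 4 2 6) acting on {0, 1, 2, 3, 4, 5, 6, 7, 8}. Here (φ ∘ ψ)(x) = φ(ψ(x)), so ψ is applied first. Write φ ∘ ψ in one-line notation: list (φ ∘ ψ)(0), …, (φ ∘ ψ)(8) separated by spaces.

(φ ∘ ψ)(x) = φ(ψ(x)). Computing each image: φ(ψ(0)) = φ(8) = 4, φ(ψ(1)) = φ(7) = 0, φ(ψ(2)) = φ(6) = 2, φ(ψ(3)) = φ(3) = 5, φ(ψ(4)) = φ(2) = 6, φ(ψ(5)) = φ(0) = 1, φ(ψ(6)) = φ(1) = 7, φ(ψ(7)) = φ(4) = 3, φ(ψ(8)) = φ(5) = 8.
Hence φ ∘ ψ = [4 0 2 5 6 1 7 3 8].

4 0 2 5 6 1 7 3 8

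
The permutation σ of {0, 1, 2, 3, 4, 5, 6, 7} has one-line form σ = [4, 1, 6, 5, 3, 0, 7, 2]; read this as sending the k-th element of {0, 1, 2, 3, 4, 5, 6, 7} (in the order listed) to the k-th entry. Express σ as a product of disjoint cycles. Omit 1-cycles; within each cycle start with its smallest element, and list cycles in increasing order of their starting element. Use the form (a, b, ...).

Iterating σ from 0 gives 0 → 4 → 3 → 5 → 0; that is the 4-cycle (0, 4, 3, 5).
Continuing from each remaining unvisited element yields (0, 4, 3, 5)(2, 6, 7).

(0, 4, 3, 5)(2, 6, 7)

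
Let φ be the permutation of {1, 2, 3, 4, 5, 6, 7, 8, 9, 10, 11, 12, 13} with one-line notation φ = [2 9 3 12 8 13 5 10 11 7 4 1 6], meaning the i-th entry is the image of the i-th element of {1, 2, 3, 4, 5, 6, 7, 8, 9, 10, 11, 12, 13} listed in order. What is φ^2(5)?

Tracing 5 → 8 → … returns to 5 after 4 steps, so 5 lies in a 4-cycle (5 8 10 7).
Advancing 2 steps from 5: 5 → 8 → 10.

10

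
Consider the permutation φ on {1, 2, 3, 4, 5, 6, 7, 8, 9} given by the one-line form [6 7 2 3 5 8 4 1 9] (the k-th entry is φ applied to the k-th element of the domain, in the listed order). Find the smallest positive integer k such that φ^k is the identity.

The disjoint-cycle form of φ has cycle lengths 4, 3, 1, 1.
The order is lcm(4, 3) = 12.

12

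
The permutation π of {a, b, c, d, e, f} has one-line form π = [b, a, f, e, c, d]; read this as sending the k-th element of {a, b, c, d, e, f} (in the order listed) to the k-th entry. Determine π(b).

b is element number 2 of the domain, and entry number 2 of the one-line form is a, so π(b) = a.

a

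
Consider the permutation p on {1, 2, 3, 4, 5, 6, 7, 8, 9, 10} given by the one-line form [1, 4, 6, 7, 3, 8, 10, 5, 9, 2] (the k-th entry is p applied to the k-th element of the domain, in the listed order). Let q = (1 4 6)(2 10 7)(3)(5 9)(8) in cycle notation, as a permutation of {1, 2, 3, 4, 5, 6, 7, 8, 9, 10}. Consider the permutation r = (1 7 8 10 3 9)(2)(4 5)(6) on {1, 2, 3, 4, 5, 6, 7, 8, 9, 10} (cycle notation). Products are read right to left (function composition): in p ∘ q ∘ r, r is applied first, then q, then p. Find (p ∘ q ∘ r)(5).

8

Chase 5: r(5) = 4; q(4) = 6; p(6) = 8. Hence (p ∘ q ∘ r)(5) = 8.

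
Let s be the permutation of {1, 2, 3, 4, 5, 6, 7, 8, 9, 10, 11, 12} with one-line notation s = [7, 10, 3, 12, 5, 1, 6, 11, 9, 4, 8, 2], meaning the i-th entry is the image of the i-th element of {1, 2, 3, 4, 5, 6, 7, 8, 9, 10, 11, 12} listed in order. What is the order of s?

The disjoint-cycle form of s has cycle lengths 4, 3, 2, 1, 1, 1.
The order of s is the least common multiple of its cycle lengths: lcm(4, 3, 2) = 12.

12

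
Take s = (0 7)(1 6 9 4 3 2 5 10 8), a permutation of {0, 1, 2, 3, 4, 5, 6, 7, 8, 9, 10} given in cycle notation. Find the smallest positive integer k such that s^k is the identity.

The cycle type of s is (9, 2).
Since disjoint cycles commute, ord(s) = lcm(9, 2) = 18.

18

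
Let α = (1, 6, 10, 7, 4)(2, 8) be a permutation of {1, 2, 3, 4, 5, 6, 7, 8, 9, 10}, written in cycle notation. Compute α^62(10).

10 lies in the 5-cycle (1, 6, 10, 7, 4).
Since the cycle has length 5, α^62 acts on it the same as α^2 (62 mod 5 = 2).
Advancing 2 steps from 10: 10 → 7 → 4.

4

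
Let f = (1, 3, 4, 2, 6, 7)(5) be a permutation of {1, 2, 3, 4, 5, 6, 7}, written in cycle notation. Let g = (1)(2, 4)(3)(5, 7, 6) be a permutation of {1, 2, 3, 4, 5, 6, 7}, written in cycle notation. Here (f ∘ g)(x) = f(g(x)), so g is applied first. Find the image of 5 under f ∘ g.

First apply g: g(5) = 7, then f(7) = 1. Thus (f ∘ g)(5) = 1.

1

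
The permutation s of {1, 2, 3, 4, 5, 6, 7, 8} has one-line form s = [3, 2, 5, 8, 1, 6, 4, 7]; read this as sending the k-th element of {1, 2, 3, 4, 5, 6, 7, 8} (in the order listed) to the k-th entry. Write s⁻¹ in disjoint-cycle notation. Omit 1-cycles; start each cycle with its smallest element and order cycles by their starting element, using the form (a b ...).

(1 5 3)(4 7 8)

The cycle decomposition of s is (1 3 5)(4 8 7).
Reversing each cycle (and rotating so the smallest element leads) gives s⁻¹ = (1 5 3)(4 7 8).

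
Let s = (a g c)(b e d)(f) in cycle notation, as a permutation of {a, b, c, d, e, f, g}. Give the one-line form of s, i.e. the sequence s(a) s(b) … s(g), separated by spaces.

g e a b d f c

Each element maps to the next entry in its cycle (wrapping to the front): a→g, b→e, c→a, d→b, e→d, f→f, g→c.
So the one-line form is g e a b d f c.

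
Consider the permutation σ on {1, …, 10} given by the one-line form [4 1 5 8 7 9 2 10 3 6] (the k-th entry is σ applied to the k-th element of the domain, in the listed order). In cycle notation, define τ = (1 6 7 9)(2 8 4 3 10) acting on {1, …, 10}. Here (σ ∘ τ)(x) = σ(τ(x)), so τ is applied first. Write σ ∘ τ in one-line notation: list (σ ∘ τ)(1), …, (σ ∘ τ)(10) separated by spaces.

(σ ∘ τ)(x) = σ(τ(x)). Computing each image: σ(τ(1)) = σ(6) = 9, σ(τ(2)) = σ(8) = 10, σ(τ(3)) = σ(10) = 6, σ(τ(4)) = σ(3) = 5, σ(τ(5)) = σ(5) = 7, σ(τ(6)) = σ(7) = 2, σ(τ(7)) = σ(9) = 3, σ(τ(8)) = σ(4) = 8, σ(τ(9)) = σ(1) = 4, σ(τ(10)) = σ(2) = 1.
Hence σ ∘ τ = [9 10 6 5 7 2 3 8 4 1].

9 10 6 5 7 2 3 8 4 1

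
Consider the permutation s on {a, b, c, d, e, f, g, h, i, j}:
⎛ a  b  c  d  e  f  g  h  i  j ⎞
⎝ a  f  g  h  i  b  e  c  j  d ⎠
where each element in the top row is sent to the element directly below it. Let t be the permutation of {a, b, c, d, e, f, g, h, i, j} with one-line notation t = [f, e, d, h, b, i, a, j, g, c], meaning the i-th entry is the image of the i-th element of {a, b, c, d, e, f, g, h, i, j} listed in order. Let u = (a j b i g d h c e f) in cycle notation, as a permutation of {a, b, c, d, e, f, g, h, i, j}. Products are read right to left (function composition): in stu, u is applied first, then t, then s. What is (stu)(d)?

d

Apply the permutations in order: u(d) = h, then t(h) = j, then s(j) = d. So (stu)(d) = d.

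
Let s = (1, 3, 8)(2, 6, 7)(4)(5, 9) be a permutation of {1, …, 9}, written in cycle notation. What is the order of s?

6

The disjoint cycles have lengths 3, 3, 2, 1.
The order is lcm(3, 3, 2) = 6.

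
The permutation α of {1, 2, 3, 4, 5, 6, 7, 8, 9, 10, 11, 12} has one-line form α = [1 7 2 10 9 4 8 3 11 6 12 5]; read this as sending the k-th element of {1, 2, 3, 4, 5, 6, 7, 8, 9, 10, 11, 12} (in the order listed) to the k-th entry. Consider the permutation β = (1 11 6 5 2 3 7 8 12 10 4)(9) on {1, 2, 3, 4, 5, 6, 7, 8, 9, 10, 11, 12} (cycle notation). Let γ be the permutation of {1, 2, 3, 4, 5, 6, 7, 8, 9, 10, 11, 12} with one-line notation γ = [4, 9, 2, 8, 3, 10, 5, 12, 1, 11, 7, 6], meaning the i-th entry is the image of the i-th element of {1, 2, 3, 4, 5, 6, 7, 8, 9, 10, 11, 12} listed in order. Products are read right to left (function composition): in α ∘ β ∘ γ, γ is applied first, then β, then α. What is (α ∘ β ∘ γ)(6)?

Apply the permutations in order: γ(6) = 10, then β(10) = 4, then α(4) = 10. So (α ∘ β ∘ γ)(6) = 10.

10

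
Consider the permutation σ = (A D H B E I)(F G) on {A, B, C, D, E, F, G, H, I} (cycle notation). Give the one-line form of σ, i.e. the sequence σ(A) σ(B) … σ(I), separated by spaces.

D E C H I G F B A

Reading each image from the cycles: A↦D, B↦E, C↦C, D↦H, E↦I, F↦G, G↦F, H↦B, I↦A.
So the one-line form is D E C H I G F B A.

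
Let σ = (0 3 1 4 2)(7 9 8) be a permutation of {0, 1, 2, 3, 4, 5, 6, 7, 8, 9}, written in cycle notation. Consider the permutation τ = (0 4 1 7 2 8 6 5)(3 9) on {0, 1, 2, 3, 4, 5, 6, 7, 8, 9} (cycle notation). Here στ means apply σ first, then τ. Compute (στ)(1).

1

First apply σ: σ(1) = 4, then τ(4) = 1. Thus (στ)(1) = 1.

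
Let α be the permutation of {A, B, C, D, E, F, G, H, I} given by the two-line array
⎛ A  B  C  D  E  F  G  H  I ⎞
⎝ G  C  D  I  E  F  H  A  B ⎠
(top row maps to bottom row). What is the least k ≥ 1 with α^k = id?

12

Writing α as disjoint cycles, the cycle lengths are 4, 3, 1, 1.
The order is lcm(4, 3) = 12.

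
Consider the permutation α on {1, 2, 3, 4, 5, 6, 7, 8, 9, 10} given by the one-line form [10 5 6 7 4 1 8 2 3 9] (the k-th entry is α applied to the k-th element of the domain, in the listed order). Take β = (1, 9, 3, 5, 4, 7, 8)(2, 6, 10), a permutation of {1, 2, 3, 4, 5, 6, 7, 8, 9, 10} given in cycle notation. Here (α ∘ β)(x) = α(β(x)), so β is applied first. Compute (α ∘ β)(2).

1

β(2) = 6, then α(6) = 1; composing gives (α ∘ β)(2) = 1.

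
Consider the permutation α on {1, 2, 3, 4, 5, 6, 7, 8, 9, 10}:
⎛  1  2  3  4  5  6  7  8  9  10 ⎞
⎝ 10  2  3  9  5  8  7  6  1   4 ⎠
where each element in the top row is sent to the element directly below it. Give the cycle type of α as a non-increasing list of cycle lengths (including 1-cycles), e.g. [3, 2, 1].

[4, 2, 1, 1, 1, 1]

The disjoint cycles are (1, 10, 4, 9)(2)(3)(5)(6, 8)(7), with lengths 4, 2, 1, 1, 1, 1 in non-increasing order.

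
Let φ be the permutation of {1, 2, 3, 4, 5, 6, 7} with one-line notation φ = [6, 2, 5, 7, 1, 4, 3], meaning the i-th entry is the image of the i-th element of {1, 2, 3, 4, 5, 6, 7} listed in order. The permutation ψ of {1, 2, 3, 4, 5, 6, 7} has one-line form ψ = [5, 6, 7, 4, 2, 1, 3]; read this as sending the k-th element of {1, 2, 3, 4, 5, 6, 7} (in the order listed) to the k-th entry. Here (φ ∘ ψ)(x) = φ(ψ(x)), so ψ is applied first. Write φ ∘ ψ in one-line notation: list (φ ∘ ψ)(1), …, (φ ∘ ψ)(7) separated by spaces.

For each element, apply ψ then φ: 1 → 5 → 1; 2 → 6 → 4; 3 → 7 → 3; 4 → 4 → 7; 5 → 2 → 2; 6 → 1 → 6; 7 → 3 → 5.
So φ ∘ ψ in one-line form is 1 4 3 7 2 6 5.

1 4 3 7 2 6 5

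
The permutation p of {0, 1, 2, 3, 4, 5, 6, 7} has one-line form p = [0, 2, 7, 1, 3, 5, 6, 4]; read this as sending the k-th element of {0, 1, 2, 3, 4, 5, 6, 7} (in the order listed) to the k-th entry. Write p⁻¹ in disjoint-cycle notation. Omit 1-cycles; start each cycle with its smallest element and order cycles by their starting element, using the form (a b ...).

(1 3 4 7 2)

First write p in disjoint cycles: (1 2 7 4 3).
Reversing each cycle (and rotating so the smallest element leads) gives p⁻¹ = (1 3 4 7 2).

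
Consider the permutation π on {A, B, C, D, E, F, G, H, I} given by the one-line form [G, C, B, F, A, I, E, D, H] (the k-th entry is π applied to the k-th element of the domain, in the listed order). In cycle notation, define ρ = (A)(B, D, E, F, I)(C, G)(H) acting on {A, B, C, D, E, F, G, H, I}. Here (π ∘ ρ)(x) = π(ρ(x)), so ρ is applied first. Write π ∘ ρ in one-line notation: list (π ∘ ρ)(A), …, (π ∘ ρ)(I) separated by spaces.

(π ∘ ρ)(x) = π(ρ(x)). Computing each image: π(ρ(A)) = π(A) = G, π(ρ(B)) = π(D) = F, π(ρ(C)) = π(G) = E, π(ρ(D)) = π(E) = A, π(ρ(E)) = π(F) = I, π(ρ(F)) = π(I) = H, π(ρ(G)) = π(C) = B, π(ρ(H)) = π(H) = D, π(ρ(I)) = π(B) = C.
Hence π ∘ ρ = [G F E A I H B D C].

G F E A I H B D C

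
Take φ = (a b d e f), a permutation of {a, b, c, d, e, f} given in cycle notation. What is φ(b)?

In the cycle (a b d e f), b is followed by d, so φ(b) = d.

d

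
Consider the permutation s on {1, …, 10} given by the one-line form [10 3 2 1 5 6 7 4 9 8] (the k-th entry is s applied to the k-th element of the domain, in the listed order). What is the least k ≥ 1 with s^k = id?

4

Writing s as disjoint cycles, the cycle lengths are 4, 2, 1, 1, 1, 1.
Since disjoint cycles commute, ord(s) = lcm(4, 2) = 4.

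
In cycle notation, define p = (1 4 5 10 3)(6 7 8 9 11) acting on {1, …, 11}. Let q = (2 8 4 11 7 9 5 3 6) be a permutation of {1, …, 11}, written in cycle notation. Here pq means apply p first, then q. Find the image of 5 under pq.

10

First apply p: p(5) = 10, then q(10) = 10. Thus (pq)(5) = 10.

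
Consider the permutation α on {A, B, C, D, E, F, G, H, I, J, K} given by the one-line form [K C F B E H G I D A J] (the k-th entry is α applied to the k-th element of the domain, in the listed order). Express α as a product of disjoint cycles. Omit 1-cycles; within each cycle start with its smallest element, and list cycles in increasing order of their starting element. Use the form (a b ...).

(A K J)(B C F H I D)

From A: A → K → J → A, closing the cycle (A K J).
Repeating from the next unused element and collecting all non-trivial cycles gives (A K J)(B C F H I D).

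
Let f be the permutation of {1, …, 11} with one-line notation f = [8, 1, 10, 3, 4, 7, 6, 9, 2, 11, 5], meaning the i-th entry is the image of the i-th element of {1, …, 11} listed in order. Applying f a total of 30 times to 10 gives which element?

Tracing 10 → 11 → … returns to 10 after 5 steps, so 10 lies in a 5-cycle (3, 10, 11, 5, 4).
Since the cycle has length 5, f^30 acts on it the same as f^0 (30 mod 5 = 0).
So f^30(10) = 10.

10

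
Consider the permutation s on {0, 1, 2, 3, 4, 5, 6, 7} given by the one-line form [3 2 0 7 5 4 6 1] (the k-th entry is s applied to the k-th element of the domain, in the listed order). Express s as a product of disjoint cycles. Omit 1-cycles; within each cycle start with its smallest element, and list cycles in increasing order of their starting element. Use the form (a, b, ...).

From 0: 0 → 3 → 7 → 1 → 2 → 0, closing the cycle (0, 3, 7, 1, 2).
Continuing from each remaining unvisited element yields (0, 3, 7, 1, 2)(4, 5).

(0, 3, 7, 1, 2)(4, 5)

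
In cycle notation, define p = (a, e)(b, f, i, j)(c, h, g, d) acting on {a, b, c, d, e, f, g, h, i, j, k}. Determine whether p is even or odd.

odd

The cycle lengths are 4, 4, 2, 1.
A cycle is odd iff its length is even; p has 3 even-length cycles, so sgn(p) = (−1)^3 and p is odd.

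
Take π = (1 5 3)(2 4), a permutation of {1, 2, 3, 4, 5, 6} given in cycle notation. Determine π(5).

In the cycle (1 5 3), 5 is followed by 3, so π(5) = 3.

3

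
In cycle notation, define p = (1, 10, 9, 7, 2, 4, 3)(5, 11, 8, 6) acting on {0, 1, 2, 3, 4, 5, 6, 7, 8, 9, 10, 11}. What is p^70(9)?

9 lies in the 7-cycle (1, 10, 9, 7, 2, 4, 3).
Powers repeat with period 7 on this cycle, and 70 mod 7 = 0, so p^70(9) = p^0(9).
So p^70(9) = 9.

9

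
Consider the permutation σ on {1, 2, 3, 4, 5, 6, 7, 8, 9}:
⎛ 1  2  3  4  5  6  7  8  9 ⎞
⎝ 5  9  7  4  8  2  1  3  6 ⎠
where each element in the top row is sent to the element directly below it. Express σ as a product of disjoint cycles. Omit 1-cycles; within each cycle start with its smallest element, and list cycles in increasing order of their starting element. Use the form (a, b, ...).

(1, 5, 8, 3, 7)(2, 9, 6)

From 1: 1 → 5 → 8 → 3 → 7 → 1, closing the cycle (1, 5, 8, 3, 7).
Repeating from the next unused element and collecting all non-trivial cycles gives (1, 5, 8, 3, 7)(2, 9, 6).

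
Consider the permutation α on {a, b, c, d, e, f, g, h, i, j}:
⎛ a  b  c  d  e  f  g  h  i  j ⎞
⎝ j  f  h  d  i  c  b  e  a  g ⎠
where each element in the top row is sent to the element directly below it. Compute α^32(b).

i

Tracing b → f → … returns to b after 9 steps, so b lies in a 9-cycle (a j g b f c h e i).
On a 9-cycle, α^9 is the identity, so α^32 = α^5 there (32 ≡ 5 mod 9).
Advancing 5 steps from b: b → f → c → h → e → i.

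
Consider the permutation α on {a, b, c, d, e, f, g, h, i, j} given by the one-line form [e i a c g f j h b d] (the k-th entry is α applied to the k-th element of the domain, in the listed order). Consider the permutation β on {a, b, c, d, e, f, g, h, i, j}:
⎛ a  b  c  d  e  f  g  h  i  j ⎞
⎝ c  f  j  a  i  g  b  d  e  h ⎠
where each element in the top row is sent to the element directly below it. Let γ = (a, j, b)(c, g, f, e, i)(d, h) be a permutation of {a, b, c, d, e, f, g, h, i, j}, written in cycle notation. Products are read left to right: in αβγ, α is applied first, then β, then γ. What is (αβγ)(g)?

d

Apply the permutations in order: α(g) = j, then β(j) = h, then γ(h) = d. So (αβγ)(g) = d.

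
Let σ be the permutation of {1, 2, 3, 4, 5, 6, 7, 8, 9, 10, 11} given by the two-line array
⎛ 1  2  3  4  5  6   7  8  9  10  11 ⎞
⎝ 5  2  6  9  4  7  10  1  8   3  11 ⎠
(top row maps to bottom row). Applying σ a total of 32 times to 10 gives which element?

10

Tracing 10 → 3 → … returns to 10 after 4 steps, so 10 lies in a 4-cycle (3 6 7 10).
On a 4-cycle, σ^4 is the identity, so σ^32 = σ^0 there (32 ≡ 0 mod 4).
So σ^32(10) = 10.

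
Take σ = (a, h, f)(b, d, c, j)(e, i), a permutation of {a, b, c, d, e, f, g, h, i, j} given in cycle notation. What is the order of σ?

12

The cycle type of σ is (4, 3, 2, 1).
Since disjoint cycles commute, ord(σ) = lcm(4, 3, 2) = 12.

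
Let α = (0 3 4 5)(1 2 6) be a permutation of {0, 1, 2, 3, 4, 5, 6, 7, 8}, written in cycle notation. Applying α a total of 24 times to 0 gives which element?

0

0 lies in the 4-cycle (0 3 4 5).
On a 4-cycle, α^4 is the identity, so α^24 = α^0 there (24 ≡ 0 mod 4).
So α^24(0) = 0.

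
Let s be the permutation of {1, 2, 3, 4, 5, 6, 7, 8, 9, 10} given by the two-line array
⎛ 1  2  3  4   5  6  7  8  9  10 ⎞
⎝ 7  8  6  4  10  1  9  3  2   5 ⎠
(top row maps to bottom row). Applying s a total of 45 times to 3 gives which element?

Tracing 3 → 6 → … returns to 3 after 7 steps, so 3 lies in a 7-cycle (1 7 9 2 8 3 6).
Powers repeat with period 7 on this cycle, and 45 mod 7 = 3, so s^45(3) = s^3(3).
Advancing 3 steps from 3: 3 → 6 → 1 → 7.

7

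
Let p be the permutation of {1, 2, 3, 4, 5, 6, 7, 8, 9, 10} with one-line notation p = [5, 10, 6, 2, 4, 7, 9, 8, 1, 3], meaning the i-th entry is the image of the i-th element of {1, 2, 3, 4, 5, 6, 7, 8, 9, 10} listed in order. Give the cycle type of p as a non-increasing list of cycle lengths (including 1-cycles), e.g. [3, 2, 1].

[9, 1]

The disjoint cycles are (1 5 4 2 10 3 6 7 9)(8), with lengths 9, 1 in non-increasing order.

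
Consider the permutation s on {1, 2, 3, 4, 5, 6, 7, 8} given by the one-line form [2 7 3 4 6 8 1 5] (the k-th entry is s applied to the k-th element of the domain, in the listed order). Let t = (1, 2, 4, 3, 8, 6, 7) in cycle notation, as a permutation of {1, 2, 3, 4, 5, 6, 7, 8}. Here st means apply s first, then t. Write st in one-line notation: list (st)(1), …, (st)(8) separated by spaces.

4 1 8 3 7 6 2 5

(st)(x) = t(s(x)). Computing each image: t(s(1)) = t(2) = 4, t(s(2)) = t(7) = 1, t(s(3)) = t(3) = 8, t(s(4)) = t(4) = 3, t(s(5)) = t(6) = 7, t(s(6)) = t(8) = 6, t(s(7)) = t(1) = 2, t(s(8)) = t(5) = 5.
Hence st = [4 1 8 3 7 6 2 5].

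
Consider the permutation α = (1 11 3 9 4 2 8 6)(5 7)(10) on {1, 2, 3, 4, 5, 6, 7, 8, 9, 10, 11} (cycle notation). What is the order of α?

8

The disjoint cycles have lengths 8, 2, 1.
The order is lcm(8, 2) = 8.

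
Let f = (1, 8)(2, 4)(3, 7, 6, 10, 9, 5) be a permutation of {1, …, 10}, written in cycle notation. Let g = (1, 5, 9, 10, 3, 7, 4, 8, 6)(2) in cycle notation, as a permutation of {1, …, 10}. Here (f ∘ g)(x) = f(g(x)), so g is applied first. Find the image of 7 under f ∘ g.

First apply g: g(7) = 4, then f(4) = 2. Thus (f ∘ g)(7) = 2.

2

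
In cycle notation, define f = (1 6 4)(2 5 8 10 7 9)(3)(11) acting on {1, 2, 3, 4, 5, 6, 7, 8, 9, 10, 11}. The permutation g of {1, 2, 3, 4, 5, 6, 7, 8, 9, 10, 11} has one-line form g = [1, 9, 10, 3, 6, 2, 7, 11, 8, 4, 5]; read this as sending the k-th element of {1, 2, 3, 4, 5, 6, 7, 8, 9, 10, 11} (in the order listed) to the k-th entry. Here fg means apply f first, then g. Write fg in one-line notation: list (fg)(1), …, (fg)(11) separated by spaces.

2 6 10 1 11 3 8 4 9 7 5

Chase each element through f then g: 1 → 6 → 2; 2 → 5 → 6; 3 → 3 → 10; 4 → 1 → 1; 5 → 8 → 11; 6 → 4 → 3; 7 → 9 → 8; 8 → 10 → 4; 9 → 2 → 9; 10 → 7 → 7; 11 → 11 → 5.
Collecting the images, fg = [2 6 10 1 11 3 8 4 9 7 5].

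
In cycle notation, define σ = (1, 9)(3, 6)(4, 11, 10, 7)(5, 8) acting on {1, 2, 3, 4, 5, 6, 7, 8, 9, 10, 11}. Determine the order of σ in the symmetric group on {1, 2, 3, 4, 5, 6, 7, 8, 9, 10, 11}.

4

The cycle type of σ is (4, 2, 2, 2, 1).
Since disjoint cycles commute, ord(σ) = lcm(4, 2, 2, 2) = 4.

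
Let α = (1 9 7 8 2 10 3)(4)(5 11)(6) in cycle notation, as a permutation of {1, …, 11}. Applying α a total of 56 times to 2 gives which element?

2 lies in the 7-cycle (1 9 7 8 2 10 3).
On a 7-cycle, α^7 is the identity, so α^56 = α^0 there (56 ≡ 0 mod 7).
So α^56(2) = 2.

2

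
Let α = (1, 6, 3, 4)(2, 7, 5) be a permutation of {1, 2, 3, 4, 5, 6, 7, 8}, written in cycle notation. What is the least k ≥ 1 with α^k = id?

12

The disjoint cycles have lengths 4, 3, 1.
The order of α is the least common multiple of its cycle lengths: lcm(4, 3) = 12.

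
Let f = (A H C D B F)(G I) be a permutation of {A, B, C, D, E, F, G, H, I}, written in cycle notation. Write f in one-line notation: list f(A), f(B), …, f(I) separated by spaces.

Each element maps to the next entry in its cycle (wrapping to the front): A↦H, B↦F, C↦D, D↦B, E↦E, F↦A, G↦I, H↦C, I↦G.
So the one-line form is H F D B E A I C G.

H F D B E A I C G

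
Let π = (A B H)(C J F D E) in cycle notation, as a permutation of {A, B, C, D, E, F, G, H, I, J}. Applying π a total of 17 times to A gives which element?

H

A lies in the 3-cycle (A B H).
Since the cycle has length 3, π^17 acts on it the same as π^2 (17 mod 3 = 2).
Advancing 2 steps from A: A → B → H.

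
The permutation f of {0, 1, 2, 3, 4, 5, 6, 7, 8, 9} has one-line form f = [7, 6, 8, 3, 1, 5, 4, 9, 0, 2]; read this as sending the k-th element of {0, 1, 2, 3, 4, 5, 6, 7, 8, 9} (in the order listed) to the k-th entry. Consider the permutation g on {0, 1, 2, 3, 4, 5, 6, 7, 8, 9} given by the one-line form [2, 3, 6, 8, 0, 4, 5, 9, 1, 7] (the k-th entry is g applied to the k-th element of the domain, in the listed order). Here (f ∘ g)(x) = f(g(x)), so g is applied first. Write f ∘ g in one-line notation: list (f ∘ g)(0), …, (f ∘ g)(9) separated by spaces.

(f ∘ g)(x) = f(g(x)). Computing each image: f(g(0)) = f(2) = 8, f(g(1)) = f(3) = 3, f(g(2)) = f(6) = 4, f(g(3)) = f(8) = 0, f(g(4)) = f(0) = 7, f(g(5)) = f(4) = 1, f(g(6)) = f(5) = 5, f(g(7)) = f(9) = 2, f(g(8)) = f(1) = 6, f(g(9)) = f(7) = 9.
Hence f ∘ g = [8 3 4 0 7 1 5 2 6 9].

8 3 4 0 7 1 5 2 6 9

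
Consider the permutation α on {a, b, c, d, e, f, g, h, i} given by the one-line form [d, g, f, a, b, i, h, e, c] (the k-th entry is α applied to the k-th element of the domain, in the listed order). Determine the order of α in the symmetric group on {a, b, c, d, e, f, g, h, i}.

12

The disjoint-cycle form of α has cycle lengths 4, 3, 2.
The order of α is the least common multiple of its cycle lengths: lcm(4, 3, 2) = 12.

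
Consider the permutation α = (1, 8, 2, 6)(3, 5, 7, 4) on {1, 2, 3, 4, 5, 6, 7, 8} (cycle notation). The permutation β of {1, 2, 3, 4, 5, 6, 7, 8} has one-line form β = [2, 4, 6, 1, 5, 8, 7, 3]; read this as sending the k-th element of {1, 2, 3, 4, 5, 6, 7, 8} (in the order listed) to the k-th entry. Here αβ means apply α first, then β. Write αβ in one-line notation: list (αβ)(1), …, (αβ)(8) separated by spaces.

(αβ)(x) = β(α(x)). Computing each image: β(α(1)) = β(8) = 3, β(α(2)) = β(6) = 8, β(α(3)) = β(5) = 5, β(α(4)) = β(3) = 6, β(α(5)) = β(7) = 7, β(α(6)) = β(1) = 2, β(α(7)) = β(4) = 1, β(α(8)) = β(2) = 4.
Hence αβ = [3 8 5 6 7 2 1 4].

3 8 5 6 7 2 1 4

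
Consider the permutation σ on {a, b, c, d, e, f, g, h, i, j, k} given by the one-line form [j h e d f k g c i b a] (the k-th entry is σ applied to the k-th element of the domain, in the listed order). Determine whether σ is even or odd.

In disjoint-cycle form the cycle lengths are 8, 1, 1, 1.
A cycle of length ℓ contributes ℓ−1 transpositions, so σ is a product of 7 transpositions — odd.

odd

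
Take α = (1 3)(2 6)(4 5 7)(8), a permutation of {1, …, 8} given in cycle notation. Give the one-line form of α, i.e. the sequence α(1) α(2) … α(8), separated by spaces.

3 6 1 5 7 2 4 8

Reading each image from the cycles: 1↦3, 2↦6, 3↦1, 4↦5, 5↦7, 6↦2, 7↦4, 8↦8.
Listing these in domain order gives 3 6 1 5 7 2 4 8.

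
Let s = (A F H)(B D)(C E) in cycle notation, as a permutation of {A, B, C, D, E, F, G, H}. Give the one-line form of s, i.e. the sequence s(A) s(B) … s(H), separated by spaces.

Reading each image from the cycles: A→F, B→D, C→E, D→B, E→C, F→H, G→G, H→A.
Listing these in domain order gives F D E B C H G A.

F D E B C H G A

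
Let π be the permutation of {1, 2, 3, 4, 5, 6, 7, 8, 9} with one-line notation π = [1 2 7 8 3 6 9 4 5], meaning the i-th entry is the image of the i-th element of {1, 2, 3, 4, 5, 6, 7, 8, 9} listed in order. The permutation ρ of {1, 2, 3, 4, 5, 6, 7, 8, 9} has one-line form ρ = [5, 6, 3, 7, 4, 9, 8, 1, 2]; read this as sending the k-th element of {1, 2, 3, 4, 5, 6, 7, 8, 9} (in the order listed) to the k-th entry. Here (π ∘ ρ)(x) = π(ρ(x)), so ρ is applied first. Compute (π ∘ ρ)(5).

8

ρ(5) = 4, then π(4) = 8; composing gives (π ∘ ρ)(5) = 8.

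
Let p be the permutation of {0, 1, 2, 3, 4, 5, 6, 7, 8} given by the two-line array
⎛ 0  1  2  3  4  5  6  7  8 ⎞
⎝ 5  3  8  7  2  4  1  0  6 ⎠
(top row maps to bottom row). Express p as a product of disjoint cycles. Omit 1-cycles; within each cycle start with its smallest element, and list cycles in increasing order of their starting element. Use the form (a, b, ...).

From 0: 0 → 5 → 4 → 2 → 8 → 6 → 1 → 3 → 7 → 0, closing the cycle (0, 5, 4, 2, 8, 6, 1, 3, 7).
Continuing from each remaining unvisited element yields (0, 5, 4, 2, 8, 6, 1, 3, 7).

(0, 5, 4, 2, 8, 6, 1, 3, 7)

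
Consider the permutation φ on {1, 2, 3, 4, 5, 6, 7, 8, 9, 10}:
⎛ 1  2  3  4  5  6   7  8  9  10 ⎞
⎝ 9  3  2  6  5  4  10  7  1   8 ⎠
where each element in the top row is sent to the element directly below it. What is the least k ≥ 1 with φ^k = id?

Decomposing into disjoint cycles gives cycle lengths 3, 2, 2, 2, 1.
The order is lcm(3, 2, 2, 2) = 6.

6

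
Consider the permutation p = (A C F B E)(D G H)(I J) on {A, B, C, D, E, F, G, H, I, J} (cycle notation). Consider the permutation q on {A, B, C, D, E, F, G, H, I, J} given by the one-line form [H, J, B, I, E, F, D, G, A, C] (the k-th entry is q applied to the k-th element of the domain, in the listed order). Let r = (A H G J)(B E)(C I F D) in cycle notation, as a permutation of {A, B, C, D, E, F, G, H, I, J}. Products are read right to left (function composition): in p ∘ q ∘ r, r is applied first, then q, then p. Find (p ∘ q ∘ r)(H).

G

(p ∘ q ∘ r)(H) = p(q(r(H))). r(H) = G, then q(G) = D, then p(D) = G, so the result is G.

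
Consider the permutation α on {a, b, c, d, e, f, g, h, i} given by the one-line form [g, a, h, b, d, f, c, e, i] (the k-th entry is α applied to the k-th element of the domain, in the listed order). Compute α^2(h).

Tracing h → e → … returns to h after 7 steps, so h lies in a 7-cycle (a, g, c, h, e, d, b).
Advancing 2 steps from h: h → e → d.

d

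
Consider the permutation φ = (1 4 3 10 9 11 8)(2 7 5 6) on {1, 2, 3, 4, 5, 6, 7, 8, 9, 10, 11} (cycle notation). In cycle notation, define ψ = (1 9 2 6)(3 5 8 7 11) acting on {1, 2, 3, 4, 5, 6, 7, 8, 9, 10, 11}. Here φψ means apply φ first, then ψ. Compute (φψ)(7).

φ(7) = 5, then ψ(5) = 8; composing gives (φψ)(7) = 8.

8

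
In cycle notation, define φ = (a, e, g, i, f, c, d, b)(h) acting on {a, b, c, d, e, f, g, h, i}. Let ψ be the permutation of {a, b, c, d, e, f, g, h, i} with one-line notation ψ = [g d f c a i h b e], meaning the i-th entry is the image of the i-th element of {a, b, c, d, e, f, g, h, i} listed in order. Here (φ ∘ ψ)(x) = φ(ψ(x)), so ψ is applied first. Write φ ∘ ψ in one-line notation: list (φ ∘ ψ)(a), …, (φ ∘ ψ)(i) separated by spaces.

(φ ∘ ψ)(x) = φ(ψ(x)). Computing each image: φ(ψ(a)) = φ(g) = i, φ(ψ(b)) = φ(d) = b, φ(ψ(c)) = φ(f) = c, φ(ψ(d)) = φ(c) = d, φ(ψ(e)) = φ(a) = e, φ(ψ(f)) = φ(i) = f, φ(ψ(g)) = φ(h) = h, φ(ψ(h)) = φ(b) = a, φ(ψ(i)) = φ(e) = g.
Hence φ ∘ ψ = [i b c d e f h a g].

i b c d e f h a g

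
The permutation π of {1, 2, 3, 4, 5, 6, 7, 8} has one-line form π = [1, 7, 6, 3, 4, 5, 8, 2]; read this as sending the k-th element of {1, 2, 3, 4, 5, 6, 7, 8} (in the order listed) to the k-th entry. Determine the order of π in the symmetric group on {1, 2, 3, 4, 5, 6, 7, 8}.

Writing π as disjoint cycles, the cycle lengths are 4, 3, 1.
The order is lcm(4, 3) = 12.

12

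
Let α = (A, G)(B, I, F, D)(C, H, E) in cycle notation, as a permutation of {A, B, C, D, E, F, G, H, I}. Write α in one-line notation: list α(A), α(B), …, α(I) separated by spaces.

G I H B C D A E F

Image by image: A→G, B→I, C→H, D→B, E→C, F→D, G→A, H→E, I→F.
So the one-line form is G I H B C D A E F.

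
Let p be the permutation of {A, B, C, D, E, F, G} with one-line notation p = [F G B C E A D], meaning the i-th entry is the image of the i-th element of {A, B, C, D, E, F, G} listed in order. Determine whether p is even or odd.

even

In disjoint-cycle form the cycle lengths are 4, 2, 1.
A cycle of length ℓ contributes ℓ−1 transpositions, so p is a product of 3 + 1 = 4 transpositions — even.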